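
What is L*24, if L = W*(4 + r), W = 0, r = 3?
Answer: 0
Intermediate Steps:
L = 0 (L = 0*(4 + 3) = 0*7 = 0)
L*24 = 0*24 = 0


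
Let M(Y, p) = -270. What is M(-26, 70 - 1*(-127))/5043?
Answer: -90/1681 ≈ -0.053540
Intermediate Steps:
M(-26, 70 - 1*(-127))/5043 = -270/5043 = -270*1/5043 = -90/1681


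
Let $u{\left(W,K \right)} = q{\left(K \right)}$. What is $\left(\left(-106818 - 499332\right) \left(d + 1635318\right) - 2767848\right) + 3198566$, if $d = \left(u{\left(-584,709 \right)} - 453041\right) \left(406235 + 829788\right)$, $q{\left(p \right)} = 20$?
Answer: $339409291951445468$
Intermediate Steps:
$u{\left(W,K \right)} = 20$
$d = -559944375483$ ($d = \left(20 - 453041\right) \left(406235 + 829788\right) = \left(-453021\right) 1236023 = -559944375483$)
$\left(\left(-106818 - 499332\right) \left(d + 1635318\right) - 2767848\right) + 3198566 = \left(\left(-106818 - 499332\right) \left(-559944375483 + 1635318\right) - 2767848\right) + 3198566 = \left(\left(-606150\right) \left(-559942740165\right) - 2767848\right) + 3198566 = \left(339409291951014750 - 2767848\right) + 3198566 = 339409291948246902 + 3198566 = 339409291951445468$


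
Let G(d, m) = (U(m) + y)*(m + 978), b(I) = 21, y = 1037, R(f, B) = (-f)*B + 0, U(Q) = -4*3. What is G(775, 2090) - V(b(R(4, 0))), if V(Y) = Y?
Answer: 3144679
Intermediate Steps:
U(Q) = -12
R(f, B) = -B*f (R(f, B) = -B*f + 0 = -B*f)
G(d, m) = 1002450 + 1025*m (G(d, m) = (-12 + 1037)*(m + 978) = 1025*(978 + m) = 1002450 + 1025*m)
G(775, 2090) - V(b(R(4, 0))) = (1002450 + 1025*2090) - 1*21 = (1002450 + 2142250) - 21 = 3144700 - 21 = 3144679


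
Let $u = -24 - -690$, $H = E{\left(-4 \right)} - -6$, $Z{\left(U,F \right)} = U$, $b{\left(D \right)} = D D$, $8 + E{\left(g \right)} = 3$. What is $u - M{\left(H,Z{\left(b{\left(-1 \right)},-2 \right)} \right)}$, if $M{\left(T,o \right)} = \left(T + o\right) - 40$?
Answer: $704$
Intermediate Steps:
$E{\left(g \right)} = -5$ ($E{\left(g \right)} = -8 + 3 = -5$)
$b{\left(D \right)} = D^{2}$
$H = 1$ ($H = -5 - -6 = -5 + 6 = 1$)
$u = 666$ ($u = -24 + 690 = 666$)
$M{\left(T,o \right)} = -40 + T + o$
$u - M{\left(H,Z{\left(b{\left(-1 \right)},-2 \right)} \right)} = 666 - \left(-40 + 1 + \left(-1\right)^{2}\right) = 666 - \left(-40 + 1 + 1\right) = 666 - -38 = 666 + 38 = 704$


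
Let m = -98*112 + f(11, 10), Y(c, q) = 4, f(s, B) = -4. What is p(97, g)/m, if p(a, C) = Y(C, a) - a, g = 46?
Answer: 31/3660 ≈ 0.0084699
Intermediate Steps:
p(a, C) = 4 - a
m = -10980 (m = -98*112 - 4 = -10976 - 4 = -10980)
p(97, g)/m = (4 - 1*97)/(-10980) = (4 - 97)*(-1/10980) = -93*(-1/10980) = 31/3660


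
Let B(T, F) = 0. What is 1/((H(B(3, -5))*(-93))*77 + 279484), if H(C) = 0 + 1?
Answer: 1/272323 ≈ 3.6721e-6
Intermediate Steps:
H(C) = 1
1/((H(B(3, -5))*(-93))*77 + 279484) = 1/((1*(-93))*77 + 279484) = 1/(-93*77 + 279484) = 1/(-7161 + 279484) = 1/272323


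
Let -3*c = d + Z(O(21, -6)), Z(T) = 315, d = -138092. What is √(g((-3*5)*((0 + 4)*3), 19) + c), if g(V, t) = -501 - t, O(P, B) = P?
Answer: √408651/3 ≈ 213.09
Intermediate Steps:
c = 137777/3 (c = -(-138092 + 315)/3 = -⅓*(-137777) = 137777/3 ≈ 45926.)
√(g((-3*5)*((0 + 4)*3), 19) + c) = √((-501 - 1*19) + 137777/3) = √((-501 - 19) + 137777/3) = √(-520 + 137777/3) = √(136217/3) = √408651/3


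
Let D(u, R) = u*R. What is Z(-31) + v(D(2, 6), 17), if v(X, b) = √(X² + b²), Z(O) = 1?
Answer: 1 + √433 ≈ 21.809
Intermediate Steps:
D(u, R) = R*u
Z(-31) + v(D(2, 6), 17) = 1 + √((6*2)² + 17²) = 1 + √(12² + 289) = 1 + √(144 + 289) = 1 + √433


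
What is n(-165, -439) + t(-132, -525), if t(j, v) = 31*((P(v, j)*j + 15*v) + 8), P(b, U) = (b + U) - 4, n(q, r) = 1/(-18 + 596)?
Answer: 1422420431/578 ≈ 2.4609e+6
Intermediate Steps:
n(q, r) = 1/578
P(b, U) = -4 + U + b (P(b, U) = (U + b) - 4 = -4 + U + b)
t(j, v) = 248 + 465*v + 31*j*(-4 + j + v) (t(j, v) = 31*(((-4 + j + v)*j + 15*v) + 8) = 31*((j*(-4 + j + v) + 15*v) + 8) = 31*((15*v + j*(-4 + j + v)) + 8) = 31*(8 + 15*v + j*(-4 + j + v)) = 248 + 465*v + 31*j*(-4 + j + v))
n(-165, -439) + t(-132, -525) = 1/578 + (248 + 465*(-525) + 31*(-132)*(-4 - 132 - 525)) = 1/578 + (248 - 244125 + 31*(-132)*(-661)) = 1/578 + (248 - 244125 + 2704812) = 1/578 + 2460935 = 1422420431/578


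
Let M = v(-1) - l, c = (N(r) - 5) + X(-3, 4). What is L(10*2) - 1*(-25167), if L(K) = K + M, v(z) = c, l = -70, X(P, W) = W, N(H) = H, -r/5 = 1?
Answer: 25251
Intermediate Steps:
r = -5 (r = -5*1 = -5)
c = -6 (c = (-5 - 5) + 4 = -10 + 4 = -6)
v(z) = -6
M = 64 (M = -6 - 1*(-70) = -6 + 70 = 64)
L(K) = 64 + K (L(K) = K + 64 = 64 + K)
L(10*2) - 1*(-25167) = (64 + 10*2) - 1*(-25167) = (64 + 20) + 25167 = 84 + 25167 = 25251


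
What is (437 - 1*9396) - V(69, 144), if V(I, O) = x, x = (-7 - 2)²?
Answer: -9040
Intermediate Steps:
x = 81 (x = (-9)² = 81)
V(I, O) = 81
(437 - 1*9396) - V(69, 144) = (437 - 1*9396) - 1*81 = (437 - 9396) - 81 = -8959 - 81 = -9040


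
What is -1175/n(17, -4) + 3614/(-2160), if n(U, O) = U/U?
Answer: -1270807/1080 ≈ -1176.7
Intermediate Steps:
n(U, O) = 1
-1175/n(17, -4) + 3614/(-2160) = -1175/1 + 3614/(-2160) = -1175*1 + 3614*(-1/2160) = -1175 - 1807/1080 = -1270807/1080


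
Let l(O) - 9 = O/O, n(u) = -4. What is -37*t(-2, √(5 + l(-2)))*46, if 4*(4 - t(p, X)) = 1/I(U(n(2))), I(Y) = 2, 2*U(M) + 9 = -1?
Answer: -26381/4 ≈ -6595.3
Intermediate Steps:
U(M) = -5 (U(M) = -9/2 + (½)*(-1) = -9/2 - ½ = -5)
l(O) = 10 (l(O) = 9 + O/O = 9 + 1 = 10)
t(p, X) = 31/8 (t(p, X) = 4 - ¼/2 = 4 - ¼*½ = 4 - ⅛ = 31/8)
-37*t(-2, √(5 + l(-2)))*46 = -37*31/8*46 = -1147/8*46 = -26381/4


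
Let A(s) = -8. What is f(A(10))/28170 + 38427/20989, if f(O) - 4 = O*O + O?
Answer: 36124931/19708671 ≈ 1.8329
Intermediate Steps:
f(O) = 4 + O + O² (f(O) = 4 + (O*O + O) = 4 + (O² + O) = 4 + (O + O²) = 4 + O + O²)
f(A(10))/28170 + 38427/20989 = (4 - 8 + (-8)²)/28170 + 38427/20989 = (4 - 8 + 64)*(1/28170) + 38427*(1/20989) = 60*(1/28170) + 38427/20989 = 2/939 + 38427/20989 = 36124931/19708671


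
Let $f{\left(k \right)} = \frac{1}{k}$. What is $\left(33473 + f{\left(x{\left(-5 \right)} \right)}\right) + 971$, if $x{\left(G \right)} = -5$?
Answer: $\frac{172219}{5} \approx 34444.0$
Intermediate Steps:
$\left(33473 + f{\left(x{\left(-5 \right)} \right)}\right) + 971 = \left(33473 + \frac{1}{-5}\right) + 971 = \left(33473 - \frac{1}{5}\right) + 971 = \frac{167364}{5} + 971 = \frac{172219}{5}$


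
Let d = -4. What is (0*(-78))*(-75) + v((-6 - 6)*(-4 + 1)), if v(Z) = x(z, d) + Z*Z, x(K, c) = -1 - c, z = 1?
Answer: 1299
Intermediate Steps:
v(Z) = 3 + Z² (v(Z) = (-1 - 1*(-4)) + Z*Z = (-1 + 4) + Z² = 3 + Z²)
(0*(-78))*(-75) + v((-6 - 6)*(-4 + 1)) = (0*(-78))*(-75) + (3 + ((-6 - 6)*(-4 + 1))²) = 0*(-75) + (3 + (-12*(-3))²) = 0 + (3 + 36²) = 0 + (3 + 1296) = 0 + 1299 = 1299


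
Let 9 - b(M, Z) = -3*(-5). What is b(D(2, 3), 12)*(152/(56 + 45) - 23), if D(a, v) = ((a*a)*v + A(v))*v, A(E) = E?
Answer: 13026/101 ≈ 128.97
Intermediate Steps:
D(a, v) = v*(v + v*a**2) (D(a, v) = ((a*a)*v + v)*v = (a**2*v + v)*v = (v*a**2 + v)*v = (v + v*a**2)*v = v*(v + v*a**2))
b(M, Z) = -6 (b(M, Z) = 9 - (-3)*(-5) = 9 - 1*15 = 9 - 15 = -6)
b(D(2, 3), 12)*(152/(56 + 45) - 23) = -6*(152/(56 + 45) - 23) = -6*(152/101 - 23) = -6*(-2171/101) = 13026/101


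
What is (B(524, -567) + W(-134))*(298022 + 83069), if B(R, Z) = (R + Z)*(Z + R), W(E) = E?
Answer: 653571065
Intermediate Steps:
B(R, Z) = (R + Z)² (B(R, Z) = (R + Z)*(R + Z) = (R + Z)²)
(B(524, -567) + W(-134))*(298022 + 83069) = ((524 - 567)² - 134)*(298022 + 83069) = ((-43)² - 134)*381091 = (1849 - 134)*381091 = 1715*381091 = 653571065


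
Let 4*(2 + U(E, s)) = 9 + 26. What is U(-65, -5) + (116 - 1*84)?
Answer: 155/4 ≈ 38.750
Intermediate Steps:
U(E, s) = 27/4 (U(E, s) = -2 + (9 + 26)/4 = -2 + (1/4)*35 = -2 + 35/4 = 27/4)
U(-65, -5) + (116 - 1*84) = 27/4 + (116 - 1*84) = 27/4 + (116 - 84) = 27/4 + 32 = 155/4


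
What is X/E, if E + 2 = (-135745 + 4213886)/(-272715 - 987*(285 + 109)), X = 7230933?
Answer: -4783934656269/5401327 ≈ -8.8570e+5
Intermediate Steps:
E = -5401327/661593 (E = -2 + (-135745 + 4213886)/(-272715 - 987*(285 + 109)) = -2 + 4078141/(-272715 - 987*394) = -2 + 4078141/(-272715 - 388878) = -2 + 4078141/(-661593) = -2 + 4078141*(-1/661593) = -2 - 4078141/661593 = -5401327/661593 ≈ -8.1641)
X/E = 7230933/(-5401327/661593) = 7230933*(-661593/5401327) = -4783934656269/5401327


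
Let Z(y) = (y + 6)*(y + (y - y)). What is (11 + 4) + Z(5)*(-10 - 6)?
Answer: -865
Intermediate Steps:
Z(y) = y*(6 + y) (Z(y) = (6 + y)*(y + 0) = (6 + y)*y = y*(6 + y))
(11 + 4) + Z(5)*(-10 - 6) = (11 + 4) + (5*(6 + 5))*(-10 - 6) = 15 + (5*11)*(-16) = 15 + 55*(-16) = 15 - 880 = -865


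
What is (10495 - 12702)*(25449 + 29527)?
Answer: -121332032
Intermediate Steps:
(10495 - 12702)*(25449 + 29527) = -2207*54976 = -121332032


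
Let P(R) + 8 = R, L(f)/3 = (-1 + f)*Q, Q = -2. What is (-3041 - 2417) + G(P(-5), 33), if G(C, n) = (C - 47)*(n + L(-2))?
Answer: -8518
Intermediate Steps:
L(f) = 6 - 6*f (L(f) = 3*((-1 + f)*(-2)) = 3*(2 - 2*f) = 6 - 6*f)
P(R) = -8 + R
G(C, n) = (-47 + C)*(18 + n) (G(C, n) = (C - 47)*(n + (6 - 6*(-2))) = (-47 + C)*(n + (6 + 12)) = (-47 + C)*(n + 18) = (-47 + C)*(18 + n))
(-3041 - 2417) + G(P(-5), 33) = (-3041 - 2417) + (-846 - 47*33 + 18*(-8 - 5) + (-8 - 5)*33) = -5458 + (-846 - 1551 + 18*(-13) - 13*33) = -5458 + (-846 - 1551 - 234 - 429) = -5458 - 3060 = -8518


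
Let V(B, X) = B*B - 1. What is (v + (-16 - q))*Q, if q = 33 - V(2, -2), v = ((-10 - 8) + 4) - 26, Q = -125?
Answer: 10750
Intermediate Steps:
v = -40 (v = (-18 + 4) - 26 = -14 - 26 = -40)
V(B, X) = -1 + B² (V(B, X) = B² - 1 = -1 + B²)
q = 30 (q = 33 - (-1 + 2²) = 33 - (-1 + 4) = 33 - 1*3 = 33 - 3 = 30)
(v + (-16 - q))*Q = (-40 + (-16 - 1*30))*(-125) = (-40 + (-16 - 30))*(-125) = (-40 - 46)*(-125) = -86*(-125) = 10750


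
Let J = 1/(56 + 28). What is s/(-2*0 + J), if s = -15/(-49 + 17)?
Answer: 315/8 ≈ 39.375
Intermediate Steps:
J = 1/84 ≈ 0.011905
s = 15/32 (s = -15/(-32) = -1/32*(-15) = 15/32 ≈ 0.46875)
s/(-2*0 + J) = (15/32)/(-2*0 + 1/84) = (15/32)/(0 + 1/84) = (15/32)/(1/84) = 84*(15/32) = 315/8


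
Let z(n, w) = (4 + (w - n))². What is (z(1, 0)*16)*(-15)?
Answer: -2160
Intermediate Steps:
z(n, w) = (4 + w - n)²
(z(1, 0)*16)*(-15) = ((4 + 0 - 1*1)²*16)*(-15) = ((4 + 0 - 1)²*16)*(-15) = (3²*16)*(-15) = (9*16)*(-15) = 144*(-15) = -2160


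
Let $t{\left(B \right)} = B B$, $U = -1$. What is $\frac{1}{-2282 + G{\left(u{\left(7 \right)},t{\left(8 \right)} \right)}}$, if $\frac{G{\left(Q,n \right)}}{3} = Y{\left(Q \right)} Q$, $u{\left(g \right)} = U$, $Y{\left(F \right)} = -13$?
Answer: $- \frac{1}{2243} \approx -0.00044583$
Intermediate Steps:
$u{\left(g \right)} = -1$
$t{\left(B \right)} = B^{2}$
$G{\left(Q,n \right)} = - 39 Q$ ($G{\left(Q,n \right)} = 3 \left(- 13 Q\right) = - 39 Q$)
$\frac{1}{-2282 + G{\left(u{\left(7 \right)},t{\left(8 \right)} \right)}} = \frac{1}{-2282 - -39} = \frac{1}{-2282 + 39} = \frac{1}{-2243} = - \frac{1}{2243}$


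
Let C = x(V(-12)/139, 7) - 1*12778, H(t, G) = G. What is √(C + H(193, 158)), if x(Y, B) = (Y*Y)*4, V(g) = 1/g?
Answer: I*√8777916719/834 ≈ 112.34*I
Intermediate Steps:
V(g) = 1/g
x(Y, B) = 4*Y² (x(Y, B) = Y²*4 = 4*Y²)
C = -8887814567/695556 (C = 4*(1/(-12*139))² - 1*12778 = 4*(-1/12*1/139)² - 12778 = 4*(-1/1668)² - 12778 = 4*(1/2782224) - 12778 = 1/695556 - 12778 = -8887814567/695556 ≈ -12778.)
√(C + H(193, 158)) = √(-8887814567/695556 + 158) = √(-8777916719/695556) = I*√8777916719/834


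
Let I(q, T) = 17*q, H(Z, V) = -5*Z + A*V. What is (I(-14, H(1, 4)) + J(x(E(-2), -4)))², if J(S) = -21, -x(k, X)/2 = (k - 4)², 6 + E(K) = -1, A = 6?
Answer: 67081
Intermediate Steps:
E(K) = -7 (E(K) = -6 - 1 = -7)
H(Z, V) = -5*Z + 6*V
x(k, X) = -2*(-4 + k)² (x(k, X) = -2*(k - 4)² = -2*(-4 + k)²)
(I(-14, H(1, 4)) + J(x(E(-2), -4)))² = (17*(-14) - 21)² = (-238 - 21)² = (-259)² = 67081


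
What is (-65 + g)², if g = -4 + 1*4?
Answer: 4225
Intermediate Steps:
g = 0 (g = -4 + 4 = 0)
(-65 + g)² = (-65 + 0)² = (-65)² = 4225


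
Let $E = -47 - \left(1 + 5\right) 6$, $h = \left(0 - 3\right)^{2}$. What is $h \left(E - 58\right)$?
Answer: $-1269$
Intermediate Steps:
$h = 9$ ($h = \left(-3\right)^{2} = 9$)
$E = -83$ ($E = -47 - 6 \cdot 6 = -47 - 36 = -83$)
$h \left(E - 58\right) = 9 \left(-83 - 58\right) = 9 \left(-141\right) = -1269$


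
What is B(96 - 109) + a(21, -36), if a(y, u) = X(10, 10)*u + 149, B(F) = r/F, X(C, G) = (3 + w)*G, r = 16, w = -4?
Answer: 6601/13 ≈ 507.77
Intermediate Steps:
X(C, G) = -G (X(C, G) = (3 - 4)*G = -G)
B(F) = 16/F
a(y, u) = 149 - 10*u (a(y, u) = (-1*10)*u + 149 = -10*u + 149 = 149 - 10*u)
B(96 - 109) + a(21, -36) = 16/(96 - 109) + (149 - 10*(-36)) = 16/(-13) + (149 + 360) = 16*(-1/13) + 509 = -16/13 + 509 = 6601/13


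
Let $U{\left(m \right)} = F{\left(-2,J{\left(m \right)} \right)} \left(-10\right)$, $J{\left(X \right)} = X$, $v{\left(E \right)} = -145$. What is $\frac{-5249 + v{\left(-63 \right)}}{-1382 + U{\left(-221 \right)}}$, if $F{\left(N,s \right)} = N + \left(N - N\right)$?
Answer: $\frac{899}{227} \approx 3.9604$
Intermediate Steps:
$F{\left(N,s \right)} = N$ ($F{\left(N,s \right)} = N + 0 = N$)
$U{\left(m \right)} = 20$ ($U{\left(m \right)} = \left(-2\right) \left(-10\right) = 20$)
$\frac{-5249 + v{\left(-63 \right)}}{-1382 + U{\left(-221 \right)}} = \frac{-5249 - 145}{-1382 + 20} = - \frac{5394}{-1362} = \left(-5394\right) \left(- \frac{1}{1362}\right) = \frac{899}{227}$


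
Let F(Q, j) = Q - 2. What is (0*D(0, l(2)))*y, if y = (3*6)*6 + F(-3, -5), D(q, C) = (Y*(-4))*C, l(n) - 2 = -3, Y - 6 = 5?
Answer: 0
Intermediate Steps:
Y = 11 (Y = 6 + 5 = 11)
l(n) = -1 (l(n) = 2 - 3 = -1)
D(q, C) = -44*C (D(q, C) = (11*(-4))*C = -44*C)
F(Q, j) = -2 + Q
y = 103 (y = (3*6)*6 + (-2 - 3) = 18*6 - 5 = 108 - 5 = 103)
(0*D(0, l(2)))*y = (0*(-44*(-1)))*103 = (0*44)*103 = 0*103 = 0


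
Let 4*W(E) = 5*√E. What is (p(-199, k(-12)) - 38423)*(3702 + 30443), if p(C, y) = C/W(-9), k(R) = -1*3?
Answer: -1311953335 + 5435884*I/3 ≈ -1.312e+9 + 1.812e+6*I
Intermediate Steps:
W(E) = 5*√E/4 (W(E) = (5*√E)/4 = 5*√E/4)
k(R) = -3
p(C, y) = -4*I*C/15 (p(C, y) = C/((5*√(-9)/4)) = C/((5*(3*I)/4)) = C/((15*I/4)) = C*(-4*I/15) = -4*I*C/15)
(p(-199, k(-12)) - 38423)*(3702 + 30443) = (-4/15*I*(-199) - 38423)*(3702 + 30443) = (796*I/15 - 38423)*34145 = (-38423 + 796*I/15)*34145 = -1311953335 + 5435884*I/3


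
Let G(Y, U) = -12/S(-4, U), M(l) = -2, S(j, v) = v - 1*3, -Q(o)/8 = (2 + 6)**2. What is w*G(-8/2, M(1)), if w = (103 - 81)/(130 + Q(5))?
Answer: -132/955 ≈ -0.13822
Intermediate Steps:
Q(o) = -512 (Q(o) = -8*(2 + 6)**2 = -8*8**2 = -8*64 = -512)
S(j, v) = -3 + v (S(j, v) = v - 3 = -3 + v)
G(Y, U) = -12/(-3 + U)
w = -11/191 (w = (103 - 81)/(130 - 512) = 22/(-382) = 22*(-1/382) = -11/191 ≈ -0.057592)
w*G(-8/2, M(1)) = -(-132)/(191*(-3 - 2)) = -(-132)/(191*(-5)) = -(-132)*(-1)/(191*5) = -11/191*12/5 = -132/955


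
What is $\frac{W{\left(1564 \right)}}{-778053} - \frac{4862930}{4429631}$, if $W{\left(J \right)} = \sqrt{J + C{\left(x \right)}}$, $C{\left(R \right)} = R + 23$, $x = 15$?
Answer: $- \frac{4862930}{4429631} - \frac{\sqrt{178}}{259351} \approx -1.0979$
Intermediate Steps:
$C{\left(R \right)} = 23 + R$
$W{\left(J \right)} = \sqrt{38 + J}$ ($W{\left(J \right)} = \sqrt{J + \left(23 + 15\right)} = \sqrt{J + 38} = \sqrt{38 + J}$)
$\frac{W{\left(1564 \right)}}{-778053} - \frac{4862930}{4429631} = \frac{\sqrt{38 + 1564}}{-778053} - \frac{4862930}{4429631} = \sqrt{1602} \left(- \frac{1}{778053}\right) - \frac{4862930}{4429631} = 3 \sqrt{178} \left(- \frac{1}{778053}\right) - \frac{4862930}{4429631} = - \frac{\sqrt{178}}{259351} - \frac{4862930}{4429631} = - \frac{4862930}{4429631} - \frac{\sqrt{178}}{259351}$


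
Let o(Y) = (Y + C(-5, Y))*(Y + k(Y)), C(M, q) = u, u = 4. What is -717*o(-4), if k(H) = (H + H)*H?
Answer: 0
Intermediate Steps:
C(M, q) = 4
k(H) = 2*H² (k(H) = (2*H)*H = 2*H²)
o(Y) = (4 + Y)*(Y + 2*Y²) (o(Y) = (Y + 4)*(Y + 2*Y²) = (4 + Y)*(Y + 2*Y²))
-717*o(-4) = -(-2868)*(4 + 2*(-4)² + 9*(-4)) = -(-2868)*(4 + 2*16 - 36) = -(-2868)*(4 + 32 - 36) = -(-2868)*0 = -717*0 = 0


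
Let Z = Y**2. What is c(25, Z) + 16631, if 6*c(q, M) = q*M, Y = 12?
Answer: 17231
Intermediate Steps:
Z = 144 (Z = 12**2 = 144)
c(q, M) = M*q/6 (c(q, M) = (q*M)/6 = (M*q)/6 = M*q/6)
c(25, Z) + 16631 = (1/6)*144*25 + 16631 = 600 + 16631 = 17231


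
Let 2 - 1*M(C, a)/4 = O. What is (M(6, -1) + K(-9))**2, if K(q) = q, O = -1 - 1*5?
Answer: 529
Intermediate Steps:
O = -6 (O = -1 - 5 = -6)
M(C, a) = 32 (M(C, a) = 8 - 4*(-6) = 8 + 24 = 32)
(M(6, -1) + K(-9))**2 = (32 - 9)**2 = 23**2 = 529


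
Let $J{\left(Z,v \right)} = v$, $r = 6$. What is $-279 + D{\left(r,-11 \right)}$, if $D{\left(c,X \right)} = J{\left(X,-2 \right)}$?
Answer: $-281$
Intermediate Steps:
$D{\left(c,X \right)} = -2$
$-279 + D{\left(r,-11 \right)} = -279 - 2 = -281$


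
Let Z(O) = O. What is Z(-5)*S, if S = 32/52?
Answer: -40/13 ≈ -3.0769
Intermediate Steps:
S = 8/13 (S = 32*(1/52) = 8/13 ≈ 0.61539)
Z(-5)*S = -5*8/13 = -40/13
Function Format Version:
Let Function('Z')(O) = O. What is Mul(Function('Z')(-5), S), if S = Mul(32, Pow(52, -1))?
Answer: Rational(-40, 13) ≈ -3.0769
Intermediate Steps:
S = Rational(8, 13) (S = Mul(32, Rational(1, 52)) = Rational(8, 13) ≈ 0.61539)
Mul(Function('Z')(-5), S) = Mul(-5, Rational(8, 13)) = Rational(-40, 13)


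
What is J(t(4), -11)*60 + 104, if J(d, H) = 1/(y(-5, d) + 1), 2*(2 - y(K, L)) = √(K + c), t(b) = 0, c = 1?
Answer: 122 + 6*I ≈ 122.0 + 6.0*I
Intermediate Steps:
y(K, L) = 2 - √(1 + K)/2 (y(K, L) = 2 - √(K + 1)/2 = 2 - √(1 + K)/2)
J(d, H) = (3 + I)/10 (J(d, H) = 1/((2 - √(1 - 5)/2) + 1) = 1/((2 - I) + 1) = 1/(3 - I) = (3 + I)/10)
J(t(4), -11)*60 + 104 = (3/10 + I/10)*60 + 104 = (18 + 6*I) + 104 = 122 + 6*I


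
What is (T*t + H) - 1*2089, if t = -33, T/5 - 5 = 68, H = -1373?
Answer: -15507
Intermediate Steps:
T = 365 (T = 25 + 5*68 = 25 + 340 = 365)
(T*t + H) - 1*2089 = (365*(-33) - 1373) - 1*2089 = (-12045 - 1373) - 2089 = -13418 - 2089 = -15507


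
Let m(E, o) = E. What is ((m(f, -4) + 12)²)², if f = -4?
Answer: 4096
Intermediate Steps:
((m(f, -4) + 12)²)² = ((-4 + 12)²)² = (8²)² = 64² = 4096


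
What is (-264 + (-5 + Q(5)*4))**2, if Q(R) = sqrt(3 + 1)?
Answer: 68121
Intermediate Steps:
Q(R) = 2 (Q(R) = sqrt(4) = 2)
(-264 + (-5 + Q(5)*4))**2 = (-264 + (-5 + 2*4))**2 = (-264 + (-5 + 8))**2 = (-264 + 3)**2 = (-261)**2 = 68121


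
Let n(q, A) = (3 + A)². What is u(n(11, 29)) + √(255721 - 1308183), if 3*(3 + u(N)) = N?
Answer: 1015/3 + I*√1052462 ≈ 338.33 + 1025.9*I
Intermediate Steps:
u(N) = -3 + N/3
u(n(11, 29)) + √(255721 - 1308183) = (-3 + (3 + 29)²/3) + √(255721 - 1308183) = (-3 + (⅓)*32²) + √(-1052462) = (-3 + (⅓)*1024) + I*√1052462 = (-3 + 1024/3) + I*√1052462 = 1015/3 + I*√1052462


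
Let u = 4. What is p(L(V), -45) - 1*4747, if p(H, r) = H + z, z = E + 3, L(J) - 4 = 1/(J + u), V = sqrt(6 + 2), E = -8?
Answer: -9495/2 - sqrt(2)/4 ≈ -4747.9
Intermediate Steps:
V = 2*sqrt(2) (V = sqrt(8) = 2*sqrt(2) ≈ 2.8284)
L(J) = 4 + 1/(4 + J) (L(J) = 4 + 1/(J + 4) = 4 + 1/(4 + J))
z = -5 (z = -8 + 3 = -5)
p(H, r) = -5 + H (p(H, r) = H - 5 = -5 + H)
p(L(V), -45) - 1*4747 = (-5 + (17 + 4*(2*sqrt(2)))/(4 + 2*sqrt(2))) - 1*4747 = (-5 + (17 + 8*sqrt(2))/(4 + 2*sqrt(2))) - 4747 = -4752 + (17 + 8*sqrt(2))/(4 + 2*sqrt(2))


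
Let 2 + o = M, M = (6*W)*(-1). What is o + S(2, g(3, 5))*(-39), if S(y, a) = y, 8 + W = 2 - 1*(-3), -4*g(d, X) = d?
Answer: -62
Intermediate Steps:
g(d, X) = -d/4
W = -3 (W = -8 + (2 - 1*(-3)) = -8 + (2 + 3) = -8 + 5 = -3)
M = 18 (M = (6*(-3))*(-1) = -18*(-1) = 18)
o = 16 (o = -2 + 18 = 16)
o + S(2, g(3, 5))*(-39) = 16 + 2*(-39) = 16 - 78 = -62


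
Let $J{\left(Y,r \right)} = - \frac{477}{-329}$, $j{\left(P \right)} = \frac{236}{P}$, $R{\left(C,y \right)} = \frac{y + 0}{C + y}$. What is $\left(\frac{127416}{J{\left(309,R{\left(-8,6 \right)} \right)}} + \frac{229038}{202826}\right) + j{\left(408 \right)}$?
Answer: $\frac{16060473370087}{182746226} \approx 87884.0$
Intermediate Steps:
$R{\left(C,y \right)} = \frac{y}{C + y}$
$J{\left(Y,r \right)} = \frac{477}{329}$ ($J{\left(Y,r \right)} = \left(-477\right) \left(- \frac{1}{329}\right) = \frac{477}{329}$)
$\left(\frac{127416}{J{\left(309,R{\left(-8,6 \right)} \right)}} + \frac{229038}{202826}\right) + j{\left(408 \right)} = \left(\frac{127416}{\frac{477}{329}} + \frac{229038}{202826}\right) + \frac{236}{408} = \left(127416 \cdot \frac{329}{477} + 229038 \cdot \frac{1}{202826}\right) + 236 \cdot \frac{1}{408} = \left(\frac{13973288}{159} + \frac{114519}{101413}\right) + \frac{59}{102} = \frac{1417091264465}{16124667} + \frac{59}{102} = \frac{16060473370087}{182746226}$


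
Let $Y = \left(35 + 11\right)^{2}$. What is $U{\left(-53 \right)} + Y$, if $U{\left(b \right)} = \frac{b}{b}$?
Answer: $2117$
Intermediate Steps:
$U{\left(b \right)} = 1$
$Y = 2116$ ($Y = 46^{2} = 2116$)
$U{\left(-53 \right)} + Y = 1 + 2116 = 2117$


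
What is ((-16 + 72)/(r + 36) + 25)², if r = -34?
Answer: 2809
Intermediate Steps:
((-16 + 72)/(r + 36) + 25)² = ((-16 + 72)/(-34 + 36) + 25)² = (56/2 + 25)² = (56*(½) + 25)² = (28 + 25)² = 53² = 2809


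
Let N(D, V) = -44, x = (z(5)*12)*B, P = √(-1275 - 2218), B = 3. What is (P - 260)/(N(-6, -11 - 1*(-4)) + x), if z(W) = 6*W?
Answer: -65/259 + I*√3493/1036 ≈ -0.25097 + 0.057048*I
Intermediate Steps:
P = I*√3493 (P = √(-3493) = I*√3493 ≈ 59.102*I)
x = 1080 (x = ((6*5)*12)*3 = (30*12)*3 = 360*3 = 1080)
(P - 260)/(N(-6, -11 - 1*(-4)) + x) = (I*√3493 - 260)/(-44 + 1080) = (-260 + I*√3493)/1036 = (-260 + I*√3493)*(1/1036) = -65/259 + I*√3493/1036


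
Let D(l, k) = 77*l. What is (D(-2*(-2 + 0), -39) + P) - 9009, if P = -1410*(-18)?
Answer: 16679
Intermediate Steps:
P = 25380
(D(-2*(-2 + 0), -39) + P) - 9009 = (77*(-2*(-2 + 0)) + 25380) - 9009 = (77*(-2*(-2)) + 25380) - 9009 = (77*4 + 25380) - 9009 = (308 + 25380) - 9009 = 25688 - 9009 = 16679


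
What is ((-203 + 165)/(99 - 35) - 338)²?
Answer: 117397225/1024 ≈ 1.1465e+5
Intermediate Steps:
((-203 + 165)/(99 - 35) - 338)² = (-38/64 - 338)² = (-38*1/64 - 338)² = (-19/32 - 338)² = (-10835/32)² = 117397225/1024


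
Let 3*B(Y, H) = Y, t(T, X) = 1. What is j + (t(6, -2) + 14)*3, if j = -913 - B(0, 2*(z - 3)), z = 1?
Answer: -868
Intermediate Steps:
B(Y, H) = Y/3
j = -913 (j = -913 - 0/3 = -913 - 1*0 = -913 + 0 = -913)
j + (t(6, -2) + 14)*3 = -913 + (1 + 14)*3 = -913 + 15*3 = -913 + 45 = -868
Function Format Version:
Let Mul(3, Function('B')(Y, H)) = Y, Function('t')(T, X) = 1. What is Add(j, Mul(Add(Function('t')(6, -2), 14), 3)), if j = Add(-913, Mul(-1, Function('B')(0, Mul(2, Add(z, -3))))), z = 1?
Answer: -868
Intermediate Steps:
Function('B')(Y, H) = Mul(Rational(1, 3), Y)
j = -913 (j = Add(-913, Mul(-1, Mul(Rational(1, 3), 0))) = Add(-913, Mul(-1, 0)) = Add(-913, 0) = -913)
Add(j, Mul(Add(Function('t')(6, -2), 14), 3)) = Add(-913, Mul(Add(1, 14), 3)) = Add(-913, Mul(15, 3)) = Add(-913, 45) = -868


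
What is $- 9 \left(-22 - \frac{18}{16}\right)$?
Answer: $\frac{1665}{8} \approx 208.13$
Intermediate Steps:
$- 9 \left(-22 - \frac{18}{16}\right) = - 9 \left(-22 - \frac{9}{8}\right) = \left(-9\right) \left(- \frac{185}{8}\right) = \frac{1665}{8}$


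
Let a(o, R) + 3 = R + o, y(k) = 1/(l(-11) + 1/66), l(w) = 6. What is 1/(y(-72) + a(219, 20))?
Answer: 397/93758 ≈ 0.0042343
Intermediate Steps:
y(k) = 66/397 (y(k) = 1/(6 + 1/66) = 1/(397/66) = 66/397)
a(o, R) = -3 + R + o (a(o, R) = -3 + (R + o) = -3 + R + o)
1/(y(-72) + a(219, 20)) = 1/(66/397 + (-3 + 20 + 219)) = 1/(66/397 + 236) = 1/(93758/397) = 397/93758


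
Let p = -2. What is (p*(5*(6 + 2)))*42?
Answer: -3360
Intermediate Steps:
(p*(5*(6 + 2)))*42 = -10*(6 + 2)*42 = -10*8*42 = -2*40*42 = -80*42 = -3360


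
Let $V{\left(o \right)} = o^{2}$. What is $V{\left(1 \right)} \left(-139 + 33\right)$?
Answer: $-106$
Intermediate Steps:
$V{\left(1 \right)} \left(-139 + 33\right) = 1^{2} \left(-139 + 33\right) = 1 \left(-106\right) = -106$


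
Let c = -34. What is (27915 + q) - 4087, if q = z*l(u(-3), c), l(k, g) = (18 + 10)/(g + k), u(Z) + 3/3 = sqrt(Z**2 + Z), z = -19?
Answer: 29064952/1219 + 532*sqrt(6)/1219 ≈ 23844.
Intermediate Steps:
u(Z) = -1 + sqrt(Z + Z**2) (u(Z) = -1 + sqrt(Z**2 + Z) = -1 + sqrt(Z + Z**2))
l(k, g) = 28/(g + k)
q = -532/(-35 + sqrt(6)) (q = -532/(-34 + (-1 + sqrt(-3*(1 - 3)))) = -532/(-34 + (-1 + sqrt(-3*(-2)))) = -532/(-34 + (-1 + sqrt(6))) = -532/(-35 + sqrt(6)) ≈ 16.344)
(27915 + q) - 4087 = (27915 + (18620/1219 + 532*sqrt(6)/1219)) - 4087 = (34047005/1219 + 532*sqrt(6)/1219) - 4087 = 29064952/1219 + 532*sqrt(6)/1219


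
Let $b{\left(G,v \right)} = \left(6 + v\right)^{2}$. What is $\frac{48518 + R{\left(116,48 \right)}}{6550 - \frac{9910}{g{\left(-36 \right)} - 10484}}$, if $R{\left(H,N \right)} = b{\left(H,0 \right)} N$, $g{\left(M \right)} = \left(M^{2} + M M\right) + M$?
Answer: $\frac{200984}{26205} \approx 7.6697$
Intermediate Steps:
$g{\left(M \right)} = M + 2 M^{2}$ ($g{\left(M \right)} = \left(M^{2} + M^{2}\right) + M = 2 M^{2} + M = M + 2 M^{2}$)
$R{\left(H,N \right)} = 36 N$ ($R{\left(H,N \right)} = \left(6 + 0\right)^{2} N = 6^{2} N = 36 N$)
$\frac{48518 + R{\left(116,48 \right)}}{6550 - \frac{9910}{g{\left(-36 \right)} - 10484}} = \frac{48518 + 36 \cdot 48}{6550 - \frac{9910}{- 36 \left(1 + 2 \left(-36\right)\right) - 10484}} = \frac{48518 + 1728}{6550 - \frac{9910}{- 36 \left(1 - 72\right) - 10484}} = \frac{50246}{6550 - \frac{9910}{\left(-36\right) \left(-71\right) - 10484}} = \frac{50246}{6550 - \frac{9910}{2556 - 10484}} = \frac{50246}{6550 - \frac{9910}{-7928}} = \frac{50246}{6550 - - \frac{5}{4}} = \frac{50246}{6550 + \frac{5}{4}} = \frac{50246}{\frac{26205}{4}} = 50246 \cdot \frac{4}{26205} = \frac{200984}{26205}$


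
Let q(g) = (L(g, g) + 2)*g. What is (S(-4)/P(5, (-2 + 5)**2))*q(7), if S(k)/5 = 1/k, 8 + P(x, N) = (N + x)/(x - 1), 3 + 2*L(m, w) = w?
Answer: 70/9 ≈ 7.7778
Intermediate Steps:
L(m, w) = -3/2 + w/2
P(x, N) = -8 + (N + x)/(-1 + x) (P(x, N) = -8 + (N + x)/(x - 1) = -8 + (N + x)/(-1 + x))
S(k) = 5/k
q(g) = g*(1/2 + g/2) (q(g) = ((-3/2 + g/2) + 2)*g = (1/2 + g/2)*g = g*(1/2 + g/2))
(S(-4)/P(5, (-2 + 5)**2))*q(7) = ((5/(-4))/(((8 + (-2 + 5)**2 - 7*5)/(-1 + 5))))*((1/2)*7*(1 + 7)) = ((5*(-1/4))/(((8 + 3**2 - 35)/4)))*((1/2)*7*8) = -5*4/(8 + 9 - 35)/4*28 = -5/(4*((1/4)*(-18)))*28 = -5/(4*(-9/2))*28 = -5/4*(-2/9)*28 = (5/18)*28 = 70/9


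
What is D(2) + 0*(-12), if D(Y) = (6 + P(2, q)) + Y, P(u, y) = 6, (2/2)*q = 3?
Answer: 14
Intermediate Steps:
q = 3
D(Y) = 12 + Y (D(Y) = (6 + 6) + Y = 12 + Y)
D(2) + 0*(-12) = (12 + 2) + 0*(-12) = 14 + 0 = 14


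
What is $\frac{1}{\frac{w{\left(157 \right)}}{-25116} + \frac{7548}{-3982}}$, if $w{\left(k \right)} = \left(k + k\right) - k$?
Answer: $- \frac{50005956}{95100371} \approx -0.52582$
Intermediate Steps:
$w{\left(k \right)} = k$ ($w{\left(k \right)} = 2 k - k = k$)
$\frac{1}{\frac{w{\left(157 \right)}}{-25116} + \frac{7548}{-3982}} = \frac{1}{\frac{157}{-25116} + \frac{7548}{-3982}} = \frac{1}{157 \left(- \frac{1}{25116}\right) + 7548 \left(- \frac{1}{3982}\right)} = \frac{1}{- \frac{157}{25116} - \frac{3774}{1991}} = \frac{1}{- \frac{95100371}{50005956}} = - \frac{50005956}{95100371}$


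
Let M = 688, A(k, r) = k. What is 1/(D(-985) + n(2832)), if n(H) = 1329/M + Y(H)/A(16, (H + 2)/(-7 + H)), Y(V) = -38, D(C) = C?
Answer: -688/677985 ≈ -0.0010148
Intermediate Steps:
n(H) = -305/688 (n(H) = 1329/688 - 38/16 = 1329*(1/688) - 38*1/16 = 1329/688 - 19/8 = -305/688)
1/(D(-985) + n(2832)) = 1/(-985 - 305/688) = 1/(-677985/688) = -688/677985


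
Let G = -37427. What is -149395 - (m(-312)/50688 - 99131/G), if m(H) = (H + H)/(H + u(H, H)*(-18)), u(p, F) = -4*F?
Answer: -10344911971286579/69244141824 ≈ -1.4940e+5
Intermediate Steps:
m(H) = 2/73 (m(H) = (H + H)/(H - 4*H*(-18)) = (2*H)/(H + 72*H) = (2*H)/((73*H)) = (2*H)*(1/(73*H)) = 2/73)
-149395 - (m(-312)/50688 - 99131/G) = -149395 - ((2/73)/50688 - 99131/(-37427)) = -149395 - ((2/73)*(1/50688) - 99131*(-1/37427)) = -149395 - (1/1850112 + 99131/37427) = -149395 - 1*183403490099/69244141824 = -149395 - 183403490099/69244141824 = -10344911971286579/69244141824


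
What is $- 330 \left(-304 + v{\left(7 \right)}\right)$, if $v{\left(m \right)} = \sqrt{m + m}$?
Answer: $100320 - 330 \sqrt{14} \approx 99085.0$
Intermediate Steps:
$v{\left(m \right)} = \sqrt{2} \sqrt{m}$ ($v{\left(m \right)} = \sqrt{2 m} = \sqrt{2} \sqrt{m}$)
$- 330 \left(-304 + v{\left(7 \right)}\right) = - 330 \left(-304 + \sqrt{2} \sqrt{7}\right) = - 330 \left(-304 + \sqrt{14}\right) = 100320 - 330 \sqrt{14}$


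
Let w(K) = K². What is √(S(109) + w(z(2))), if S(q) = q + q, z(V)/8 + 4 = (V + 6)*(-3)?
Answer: √50394 ≈ 224.49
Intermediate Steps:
z(V) = -176 - 24*V (z(V) = -32 + 8*((V + 6)*(-3)) = -32 + 8*((6 + V)*(-3)) = -32 + 8*(-18 - 3*V) = -32 + (-144 - 24*V) = -176 - 24*V)
S(q) = 2*q
√(S(109) + w(z(2))) = √(2*109 + (-176 - 24*2)²) = √(218 + (-176 - 48)²) = √(218 + (-224)²) = √(218 + 50176) = √50394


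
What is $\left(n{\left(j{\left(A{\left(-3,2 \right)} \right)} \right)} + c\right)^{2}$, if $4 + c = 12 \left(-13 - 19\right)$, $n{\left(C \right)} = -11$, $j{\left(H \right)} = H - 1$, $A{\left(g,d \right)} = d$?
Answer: $159201$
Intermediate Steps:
$j{\left(H \right)} = -1 + H$
$c = -388$ ($c = -4 + 12 \left(-13 - 19\right) = -4 + 12 \left(-32\right) = -4 - 384 = -388$)
$\left(n{\left(j{\left(A{\left(-3,2 \right)} \right)} \right)} + c\right)^{2} = \left(-11 - 388\right)^{2} = \left(-399\right)^{2} = 159201$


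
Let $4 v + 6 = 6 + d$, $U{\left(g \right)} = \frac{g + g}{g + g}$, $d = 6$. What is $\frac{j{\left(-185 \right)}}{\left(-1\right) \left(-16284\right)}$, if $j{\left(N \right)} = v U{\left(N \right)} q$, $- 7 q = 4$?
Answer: $- \frac{1}{18998} \approx -5.2637 \cdot 10^{-5}$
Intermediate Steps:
$q = - \frac{4}{7}$ ($q = \left(- \frac{1}{7}\right) 4 = - \frac{4}{7} \approx -0.57143$)
$U{\left(g \right)} = 1$ ($U{\left(g \right)} = \frac{2 g}{2 g} = 2 g \frac{1}{2 g} = 1$)
$v = \frac{3}{2}$ ($v = - \frac{3}{2} + \frac{6 + 6}{4} = - \frac{3}{2} + \frac{1}{4} \cdot 12 = - \frac{3}{2} + 3 = \frac{3}{2} \approx 1.5$)
$j{\left(N \right)} = - \frac{6}{7}$ ($j{\left(N \right)} = \frac{3}{2} \cdot 1 \left(- \frac{4}{7}\right) = \frac{3}{2} \left(- \frac{4}{7}\right) = - \frac{6}{7}$)
$\frac{j{\left(-185 \right)}}{\left(-1\right) \left(-16284\right)} = - \frac{6}{7 \left(\left(-1\right) \left(-16284\right)\right)} = - \frac{6}{7 \cdot 16284} = \left(- \frac{6}{7}\right) \frac{1}{16284} = - \frac{1}{18998}$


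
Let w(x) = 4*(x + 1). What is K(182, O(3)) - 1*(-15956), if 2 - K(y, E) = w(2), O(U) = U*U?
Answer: 15946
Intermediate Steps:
O(U) = U²
w(x) = 4 + 4*x (w(x) = 4*(1 + x) = 4 + 4*x)
K(y, E) = -10 (K(y, E) = 2 - (4 + 4*2) = 2 - (4 + 8) = 2 - 1*12 = 2 - 12 = -10)
K(182, O(3)) - 1*(-15956) = -10 - 1*(-15956) = -10 + 15956 = 15946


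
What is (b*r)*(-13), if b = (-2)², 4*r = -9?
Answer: 117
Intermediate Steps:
r = -9/4 (r = (¼)*(-9) = -9/4 ≈ -2.2500)
b = 4
(b*r)*(-13) = (4*(-9/4))*(-13) = -9*(-13) = 117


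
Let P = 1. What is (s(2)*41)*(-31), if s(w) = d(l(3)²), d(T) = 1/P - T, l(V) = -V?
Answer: 10168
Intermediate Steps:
d(T) = 1 - T (d(T) = 1/1 - T = 1 - T)
s(w) = -8 (s(w) = 1 - (-1*3)² = 1 - 1*(-3)² = 1 - 1*9 = 1 - 9 = -8)
(s(2)*41)*(-31) = -8*41*(-31) = -328*(-31) = 10168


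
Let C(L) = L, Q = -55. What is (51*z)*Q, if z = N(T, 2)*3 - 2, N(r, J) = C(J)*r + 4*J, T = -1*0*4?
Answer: -61710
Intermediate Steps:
T = 0 (T = 0*4 = 0)
N(r, J) = 4*J + J*r (N(r, J) = J*r + 4*J = 4*J + J*r)
z = 22 (z = (2*(4 + 0))*3 - 2 = (2*4)*3 - 2 = 8*3 - 2 = 24 - 2 = 22)
(51*z)*Q = (51*22)*(-55) = 1122*(-55) = -61710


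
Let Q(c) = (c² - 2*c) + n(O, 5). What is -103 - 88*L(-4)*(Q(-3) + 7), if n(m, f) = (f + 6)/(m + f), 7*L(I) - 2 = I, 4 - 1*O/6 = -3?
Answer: 150033/329 ≈ 456.03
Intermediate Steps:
O = 42 (O = 24 - 6*(-3) = 24 + 18 = 42)
L(I) = 2/7 + I/7
n(m, f) = (6 + f)/(f + m)
Q(c) = 11/47 + c² - 2*c (Q(c) = (c² - 2*c) + (6 + 5)/(5 + 42) = (c² - 2*c) + 11/47 = 11/47 + c² - 2*c)
-103 - 88*L(-4)*(Q(-3) + 7) = -103 - 88*(2/7 + (⅐)*(-4))*((11/47 + (-3)² - 2*(-3)) + 7) = -103 - 88*(2/7 - 4/7)*((11/47 + 9 + 6) + 7) = -103 - (-176)*(716/47 + 7)/7 = -103 - (-176)*1045/(7*47) = -103 - 88*(-2090/329) = -103 + 183920/329 = 150033/329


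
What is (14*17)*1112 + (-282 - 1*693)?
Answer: 263681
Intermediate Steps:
(14*17)*1112 + (-282 - 1*693) = 238*1112 + (-282 - 693) = 264656 - 975 = 263681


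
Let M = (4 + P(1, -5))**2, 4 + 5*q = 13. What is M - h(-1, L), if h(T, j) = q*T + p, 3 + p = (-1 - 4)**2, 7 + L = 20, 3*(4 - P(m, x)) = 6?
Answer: 79/5 ≈ 15.800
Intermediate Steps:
q = 9/5 (q = -4/5 + (1/5)*13 = -4/5 + 13/5 = 9/5 ≈ 1.8000)
P(m, x) = 2 (P(m, x) = 4 - 1/3*6 = 4 - 2 = 2)
L = 13 (L = -7 + 20 = 13)
p = 22 (p = -3 + (-1 - 4)**2 = -3 + (-5)**2 = -3 + 25 = 22)
M = 36 (M = (4 + 2)**2 = 6**2 = 36)
h(T, j) = 22 + 9*T/5 (h(T, j) = 9*T/5 + 22 = 22 + 9*T/5)
M - h(-1, L) = 36 - (22 + (9/5)*(-1)) = 36 - (22 - 9/5) = 36 - 1*101/5 = 36 - 101/5 = 79/5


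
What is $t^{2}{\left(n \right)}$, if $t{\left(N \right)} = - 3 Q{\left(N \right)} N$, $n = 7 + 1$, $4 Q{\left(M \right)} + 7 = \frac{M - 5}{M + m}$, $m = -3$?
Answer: $\frac{36864}{25} \approx 1474.6$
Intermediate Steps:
$Q{\left(M \right)} = - \frac{7}{4} + \frac{-5 + M}{4 \left(-3 + M\right)}$ ($Q{\left(M \right)} = - \frac{7}{4} + \frac{\left(M - 5\right) \frac{1}{M - 3}}{4} = - \frac{7}{4} + \frac{\left(-5 + M\right) \frac{1}{-3 + M}}{4} = - \frac{7}{4} + \frac{\frac{1}{-3 + M} \left(-5 + M\right)}{4} = - \frac{7}{4} + \frac{-5 + M}{4 \left(-3 + M\right)}$)
$n = 8$
$t{\left(N \right)} = - \frac{3 N \left(8 - 3 N\right)}{2 \left(-3 + N\right)}$ ($t{\left(N \right)} = - 3 \frac{8 - 3 N}{2 \left(-3 + N\right)} N = - \frac{3 \left(8 - 3 N\right)}{2 \left(-3 + N\right)} N = - \frac{3 N \left(8 - 3 N\right)}{2 \left(-3 + N\right)}$)
$t^{2}{\left(n \right)} = \left(\frac{3}{2} \cdot 8 \frac{1}{-3 + 8} \left(-8 + 3 \cdot 8\right)\right)^{2} = \left(\frac{3}{2} \cdot 8 \cdot \frac{1}{5} \left(-8 + 24\right)\right)^{2} = \left(\frac{3}{2} \cdot 8 \cdot \frac{1}{5} \cdot 16\right)^{2} = \left(\frac{192}{5}\right)^{2} = \frac{36864}{25}$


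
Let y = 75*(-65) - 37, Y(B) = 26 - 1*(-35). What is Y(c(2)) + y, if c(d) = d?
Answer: -4851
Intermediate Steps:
Y(B) = 61 (Y(B) = 26 + 35 = 61)
y = -4912 (y = -4875 - 37 = -4912)
Y(c(2)) + y = 61 - 4912 = -4851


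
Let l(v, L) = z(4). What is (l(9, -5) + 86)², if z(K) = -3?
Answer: 6889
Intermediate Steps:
l(v, L) = -3
(l(9, -5) + 86)² = (-3 + 86)² = 83² = 6889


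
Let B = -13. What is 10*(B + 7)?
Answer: -60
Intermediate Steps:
10*(B + 7) = 10*(-13 + 7) = 10*(-6) = -60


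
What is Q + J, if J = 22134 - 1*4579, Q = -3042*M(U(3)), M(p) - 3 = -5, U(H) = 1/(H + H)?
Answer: 23639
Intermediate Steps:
U(H) = 1/(2*H)
M(p) = -2 (M(p) = 3 - 5 = -2)
Q = 6084 (Q = -3042*(-2) = 6084)
J = 17555 (J = 22134 - 4579 = 17555)
Q + J = 6084 + 17555 = 23639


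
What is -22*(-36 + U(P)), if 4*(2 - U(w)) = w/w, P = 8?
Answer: 1507/2 ≈ 753.50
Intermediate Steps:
U(w) = 7/4 (U(w) = 2 - w/(4*w) = 2 - ¼*1 = 2 - ¼ = 7/4)
-22*(-36 + U(P)) = -22*(-36 + 7/4) = -22*(-137/4) = 1507/2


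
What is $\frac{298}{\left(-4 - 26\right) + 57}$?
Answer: $\frac{298}{27} \approx 11.037$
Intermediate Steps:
$\frac{298}{\left(-4 - 26\right) + 57} = \frac{298}{-30 + 57} = \frac{298}{27}$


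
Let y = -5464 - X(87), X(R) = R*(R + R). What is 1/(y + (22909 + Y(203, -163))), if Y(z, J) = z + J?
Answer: 1/2347 ≈ 0.00042608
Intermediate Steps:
X(R) = 2*R² (X(R) = R*(2*R) = 2*R²)
Y(z, J) = J + z
y = -20602 (y = -5464 - 2*87² = -5464 - 2*7569 = -5464 - 1*15138 = -5464 - 15138 = -20602)
1/(y + (22909 + Y(203, -163))) = 1/(-20602 + (22909 + (-163 + 203))) = 1/(-20602 + (22909 + 40)) = 1/(-20602 + 22949) = 1/2347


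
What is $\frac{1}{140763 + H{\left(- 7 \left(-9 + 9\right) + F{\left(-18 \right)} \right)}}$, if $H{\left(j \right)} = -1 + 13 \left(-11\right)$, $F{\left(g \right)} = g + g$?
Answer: $\frac{1}{140619} \approx 7.1114 \cdot 10^{-6}$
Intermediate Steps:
$F{\left(g \right)} = 2 g$
$H{\left(j \right)} = -144$ ($H{\left(j \right)} = -1 - 143 = -144$)
$\frac{1}{140763 + H{\left(- 7 \left(-9 + 9\right) + F{\left(-18 \right)} \right)}} = \frac{1}{140763 - 144} = \frac{1}{140619}$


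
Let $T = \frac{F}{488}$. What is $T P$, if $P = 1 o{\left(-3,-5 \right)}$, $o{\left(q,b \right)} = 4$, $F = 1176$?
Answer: $\frac{588}{61} \approx 9.6393$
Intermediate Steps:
$P = 4$ ($P = 1 \cdot 4 = 4$)
$T = \frac{147}{61}$ ($T = \frac{1176}{488} = 1176 \cdot \frac{1}{488} = \frac{147}{61} \approx 2.4098$)
$T P = \frac{147}{61} \cdot 4 = \frac{588}{61}$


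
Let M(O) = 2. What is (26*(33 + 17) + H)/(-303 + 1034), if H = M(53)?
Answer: 1302/731 ≈ 1.7811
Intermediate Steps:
H = 2
(26*(33 + 17) + H)/(-303 + 1034) = (26*(33 + 17) + 2)/(-303 + 1034) = (26*50 + 2)/731 = (1300 + 2)*(1/731) = 1302*(1/731) = 1302/731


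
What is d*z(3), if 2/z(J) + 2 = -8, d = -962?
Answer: 962/5 ≈ 192.40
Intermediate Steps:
z(J) = -1/5 (z(J) = 2/(-2 - 8) = 2/(-10) = 2*(-1/10) = -1/5)
d*z(3) = -962*(-1/5) = 962/5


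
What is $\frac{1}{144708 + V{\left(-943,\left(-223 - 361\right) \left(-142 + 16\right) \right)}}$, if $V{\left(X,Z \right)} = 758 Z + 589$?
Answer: $\frac{1}{55921969} \approx 1.7882 \cdot 10^{-8}$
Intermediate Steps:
$V{\left(X,Z \right)} = 589 + 758 Z$
$\frac{1}{144708 + V{\left(-943,\left(-223 - 361\right) \left(-142 + 16\right) \right)}} = \frac{1}{144708 + \left(589 + 758 \left(-223 - 361\right) \left(-142 + 16\right)\right)} = \frac{1}{144708 + \left(589 + 758 \left(\left(-584\right) \left(-126\right)\right)\right)} = \frac{1}{144708 + \left(589 + 758 \cdot 73584\right)} = \frac{1}{144708 + \left(589 + 55776672\right)} = \frac{1}{144708 + 55777261} = \frac{1}{55921969}$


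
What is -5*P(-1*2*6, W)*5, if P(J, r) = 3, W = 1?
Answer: -75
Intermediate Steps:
-5*P(-1*2*6, W)*5 = -5*3*5 = -15*5 = -75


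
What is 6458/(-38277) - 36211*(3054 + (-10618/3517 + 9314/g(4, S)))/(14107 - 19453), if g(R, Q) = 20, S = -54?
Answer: 6349169296825129/266548013820 ≈ 23820.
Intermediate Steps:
6458/(-38277) - 36211*(3054 + (-10618/3517 + 9314/g(4, S)))/(14107 - 19453) = 6458/(-38277) - 36211*(3054 + (-10618/3517 + 9314/20))/(14107 - 19453) = 6458*(-1/38277) - 36211/((-5346/(3054 + (-10618*1/3517 + 9314*(1/20))))) = -6458/38277 - 36211/((-5346/(3054 + (-10618/3517 + 4657/10)))) = -6458/38277 - 36211/((-5346/(3054 + 16272489/35170))) = -6458/38277 - 36211/((-5346/123681669/35170)) = -6458/38277 - 36211/((-5346*35170/123681669)) = -6458/38277 - 36211/(-62672940/41227223) = -6458/38277 - 36211*(-41227223/62672940) = -6458/38277 + 1492878972053/62672940 = 6349169296825129/266548013820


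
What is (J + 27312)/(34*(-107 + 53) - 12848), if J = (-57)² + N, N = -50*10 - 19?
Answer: -15021/7342 ≈ -2.0459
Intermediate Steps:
N = -519 (N = -500 - 19 = -519)
J = 2730 (J = (-57)² - 519 = 3249 - 519 = 2730)
(J + 27312)/(34*(-107 + 53) - 12848) = (2730 + 27312)/(34*(-107 + 53) - 12848) = 30042/(34*(-54) - 12848) = 30042/(-1836 - 12848) = 30042/(-14684) = 30042*(-1/14684) = -15021/7342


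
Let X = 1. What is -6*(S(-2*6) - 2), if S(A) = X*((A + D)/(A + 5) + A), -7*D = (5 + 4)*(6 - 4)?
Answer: 3504/49 ≈ 71.510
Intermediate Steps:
D = -18/7 (D = -(5 + 4)*(6 - 4)/7 = -9*2/7 = -⅐*18 = -18/7 ≈ -2.5714)
S(A) = A + (-18/7 + A)/(5 + A) (S(A) = 1*((A - 18/7)/(A + 5) + A) = 1*((-18/7 + A)/(5 + A) + A) = 1*(A + (-18/7 + A)/(5 + A)) = A + (-18/7 + A)/(5 + A))
-6*(S(-2*6) - 2) = -6*((-18/7 + (-2*6)² + 6*(-2*6))/(5 - 2*6) - 2) = -6*((-18/7 + (-12)² + 6*(-12))/(5 - 12) - 2) = -6*((-18/7 + 144 - 72)/(-7) - 2) = -6*(-⅐*486/7 - 2) = -6*(-486/49 - 2) = -6*(-584/49) = 3504/49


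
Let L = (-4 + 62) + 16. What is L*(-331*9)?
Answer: -220446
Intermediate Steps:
L = 74 (L = 58 + 16 = 74)
L*(-331*9) = 74*(-331*9) = 74*(-2979) = -220446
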